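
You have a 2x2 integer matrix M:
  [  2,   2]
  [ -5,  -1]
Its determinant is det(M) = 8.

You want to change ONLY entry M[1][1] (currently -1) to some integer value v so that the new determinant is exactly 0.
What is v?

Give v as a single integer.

det is linear in entry M[1][1]: det = old_det + (v - -1) * C_11
Cofactor C_11 = 2
Want det = 0: 8 + (v - -1) * 2 = 0
  (v - -1) = -8 / 2 = -4
  v = -1 + (-4) = -5

Answer: -5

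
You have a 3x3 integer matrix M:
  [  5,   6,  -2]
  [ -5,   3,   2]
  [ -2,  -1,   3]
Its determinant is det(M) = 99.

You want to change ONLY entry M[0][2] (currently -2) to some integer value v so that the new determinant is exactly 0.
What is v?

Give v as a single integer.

Answer: -11

Derivation:
det is linear in entry M[0][2]: det = old_det + (v - -2) * C_02
Cofactor C_02 = 11
Want det = 0: 99 + (v - -2) * 11 = 0
  (v - -2) = -99 / 11 = -9
  v = -2 + (-9) = -11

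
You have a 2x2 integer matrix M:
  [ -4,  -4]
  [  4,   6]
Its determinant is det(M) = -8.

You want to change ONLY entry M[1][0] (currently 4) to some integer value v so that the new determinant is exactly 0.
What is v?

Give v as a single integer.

det is linear in entry M[1][0]: det = old_det + (v - 4) * C_10
Cofactor C_10 = 4
Want det = 0: -8 + (v - 4) * 4 = 0
  (v - 4) = 8 / 4 = 2
  v = 4 + (2) = 6

Answer: 6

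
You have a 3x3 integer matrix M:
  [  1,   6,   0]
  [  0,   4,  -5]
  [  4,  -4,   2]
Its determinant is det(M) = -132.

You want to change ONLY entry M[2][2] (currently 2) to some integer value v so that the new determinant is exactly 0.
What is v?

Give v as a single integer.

det is linear in entry M[2][2]: det = old_det + (v - 2) * C_22
Cofactor C_22 = 4
Want det = 0: -132 + (v - 2) * 4 = 0
  (v - 2) = 132 / 4 = 33
  v = 2 + (33) = 35

Answer: 35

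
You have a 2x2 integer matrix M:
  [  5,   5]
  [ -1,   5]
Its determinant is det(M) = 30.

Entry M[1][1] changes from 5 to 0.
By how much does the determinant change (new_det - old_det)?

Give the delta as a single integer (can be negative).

Cofactor C_11 = 5
Entry delta = 0 - 5 = -5
Det delta = entry_delta * cofactor = -5 * 5 = -25

Answer: -25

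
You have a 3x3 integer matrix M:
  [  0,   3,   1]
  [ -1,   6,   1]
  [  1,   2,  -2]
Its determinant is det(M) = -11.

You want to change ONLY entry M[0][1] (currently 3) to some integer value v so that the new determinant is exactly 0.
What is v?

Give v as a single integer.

Answer: -8

Derivation:
det is linear in entry M[0][1]: det = old_det + (v - 3) * C_01
Cofactor C_01 = -1
Want det = 0: -11 + (v - 3) * -1 = 0
  (v - 3) = 11 / -1 = -11
  v = 3 + (-11) = -8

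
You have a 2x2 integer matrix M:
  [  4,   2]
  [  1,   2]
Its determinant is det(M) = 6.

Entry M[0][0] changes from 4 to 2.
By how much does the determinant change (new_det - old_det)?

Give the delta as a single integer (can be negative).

Answer: -4

Derivation:
Cofactor C_00 = 2
Entry delta = 2 - 4 = -2
Det delta = entry_delta * cofactor = -2 * 2 = -4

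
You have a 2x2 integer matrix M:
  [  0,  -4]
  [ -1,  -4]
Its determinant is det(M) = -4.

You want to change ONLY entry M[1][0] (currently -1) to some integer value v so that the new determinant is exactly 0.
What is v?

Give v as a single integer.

det is linear in entry M[1][0]: det = old_det + (v - -1) * C_10
Cofactor C_10 = 4
Want det = 0: -4 + (v - -1) * 4 = 0
  (v - -1) = 4 / 4 = 1
  v = -1 + (1) = 0

Answer: 0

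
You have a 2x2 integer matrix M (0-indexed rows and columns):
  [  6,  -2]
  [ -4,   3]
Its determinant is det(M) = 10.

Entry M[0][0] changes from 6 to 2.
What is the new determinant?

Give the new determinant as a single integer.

Answer: -2

Derivation:
det is linear in row 0: changing M[0][0] by delta changes det by delta * cofactor(0,0).
Cofactor C_00 = (-1)^(0+0) * minor(0,0) = 3
Entry delta = 2 - 6 = -4
Det delta = -4 * 3 = -12
New det = 10 + -12 = -2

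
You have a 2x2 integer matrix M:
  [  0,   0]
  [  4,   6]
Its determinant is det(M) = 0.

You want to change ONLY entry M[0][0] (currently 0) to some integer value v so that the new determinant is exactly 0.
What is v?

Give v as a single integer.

Answer: 0

Derivation:
det is linear in entry M[0][0]: det = old_det + (v - 0) * C_00
Cofactor C_00 = 6
Want det = 0: 0 + (v - 0) * 6 = 0
  (v - 0) = 0 / 6 = 0
  v = 0 + (0) = 0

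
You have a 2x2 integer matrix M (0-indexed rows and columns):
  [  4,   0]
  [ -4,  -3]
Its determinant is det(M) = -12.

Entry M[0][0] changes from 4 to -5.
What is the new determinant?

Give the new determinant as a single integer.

Answer: 15

Derivation:
det is linear in row 0: changing M[0][0] by delta changes det by delta * cofactor(0,0).
Cofactor C_00 = (-1)^(0+0) * minor(0,0) = -3
Entry delta = -5 - 4 = -9
Det delta = -9 * -3 = 27
New det = -12 + 27 = 15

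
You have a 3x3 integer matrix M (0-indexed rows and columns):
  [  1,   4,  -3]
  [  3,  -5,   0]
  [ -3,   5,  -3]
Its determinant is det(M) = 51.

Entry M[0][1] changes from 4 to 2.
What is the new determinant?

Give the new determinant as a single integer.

Answer: 33

Derivation:
det is linear in row 0: changing M[0][1] by delta changes det by delta * cofactor(0,1).
Cofactor C_01 = (-1)^(0+1) * minor(0,1) = 9
Entry delta = 2 - 4 = -2
Det delta = -2 * 9 = -18
New det = 51 + -18 = 33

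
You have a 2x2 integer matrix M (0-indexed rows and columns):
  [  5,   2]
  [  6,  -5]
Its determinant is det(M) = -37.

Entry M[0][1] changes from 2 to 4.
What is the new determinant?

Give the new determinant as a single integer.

det is linear in row 0: changing M[0][1] by delta changes det by delta * cofactor(0,1).
Cofactor C_01 = (-1)^(0+1) * minor(0,1) = -6
Entry delta = 4 - 2 = 2
Det delta = 2 * -6 = -12
New det = -37 + -12 = -49

Answer: -49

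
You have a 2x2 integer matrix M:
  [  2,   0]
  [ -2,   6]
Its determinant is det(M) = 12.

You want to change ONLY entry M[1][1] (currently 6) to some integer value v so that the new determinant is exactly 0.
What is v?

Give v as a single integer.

det is linear in entry M[1][1]: det = old_det + (v - 6) * C_11
Cofactor C_11 = 2
Want det = 0: 12 + (v - 6) * 2 = 0
  (v - 6) = -12 / 2 = -6
  v = 6 + (-6) = 0

Answer: 0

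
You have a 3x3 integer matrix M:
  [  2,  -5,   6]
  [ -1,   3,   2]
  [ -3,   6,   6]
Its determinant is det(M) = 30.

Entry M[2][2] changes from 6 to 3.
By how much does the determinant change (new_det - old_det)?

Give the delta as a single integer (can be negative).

Cofactor C_22 = 1
Entry delta = 3 - 6 = -3
Det delta = entry_delta * cofactor = -3 * 1 = -3

Answer: -3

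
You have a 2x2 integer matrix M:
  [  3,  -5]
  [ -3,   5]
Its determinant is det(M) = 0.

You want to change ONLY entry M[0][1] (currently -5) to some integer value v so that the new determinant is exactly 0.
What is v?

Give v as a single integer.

det is linear in entry M[0][1]: det = old_det + (v - -5) * C_01
Cofactor C_01 = 3
Want det = 0: 0 + (v - -5) * 3 = 0
  (v - -5) = 0 / 3 = 0
  v = -5 + (0) = -5

Answer: -5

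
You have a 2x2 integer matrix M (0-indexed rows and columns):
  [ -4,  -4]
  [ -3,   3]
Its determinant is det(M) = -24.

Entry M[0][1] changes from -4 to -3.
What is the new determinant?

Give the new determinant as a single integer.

det is linear in row 0: changing M[0][1] by delta changes det by delta * cofactor(0,1).
Cofactor C_01 = (-1)^(0+1) * minor(0,1) = 3
Entry delta = -3 - -4 = 1
Det delta = 1 * 3 = 3
New det = -24 + 3 = -21

Answer: -21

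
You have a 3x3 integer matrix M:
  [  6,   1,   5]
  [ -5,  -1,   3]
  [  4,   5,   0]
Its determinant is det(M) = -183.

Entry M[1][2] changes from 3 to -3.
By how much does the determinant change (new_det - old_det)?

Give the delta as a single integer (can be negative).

Cofactor C_12 = -26
Entry delta = -3 - 3 = -6
Det delta = entry_delta * cofactor = -6 * -26 = 156

Answer: 156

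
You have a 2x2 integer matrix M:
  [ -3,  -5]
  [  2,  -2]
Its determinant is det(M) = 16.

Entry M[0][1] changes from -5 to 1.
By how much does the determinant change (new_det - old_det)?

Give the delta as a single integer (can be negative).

Answer: -12

Derivation:
Cofactor C_01 = -2
Entry delta = 1 - -5 = 6
Det delta = entry_delta * cofactor = 6 * -2 = -12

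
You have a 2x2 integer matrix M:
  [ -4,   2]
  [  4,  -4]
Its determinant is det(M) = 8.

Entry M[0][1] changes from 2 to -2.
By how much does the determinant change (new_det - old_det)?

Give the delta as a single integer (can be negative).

Cofactor C_01 = -4
Entry delta = -2 - 2 = -4
Det delta = entry_delta * cofactor = -4 * -4 = 16

Answer: 16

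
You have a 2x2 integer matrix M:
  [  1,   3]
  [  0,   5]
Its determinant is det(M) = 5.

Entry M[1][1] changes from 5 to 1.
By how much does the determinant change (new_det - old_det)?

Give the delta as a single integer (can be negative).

Answer: -4

Derivation:
Cofactor C_11 = 1
Entry delta = 1 - 5 = -4
Det delta = entry_delta * cofactor = -4 * 1 = -4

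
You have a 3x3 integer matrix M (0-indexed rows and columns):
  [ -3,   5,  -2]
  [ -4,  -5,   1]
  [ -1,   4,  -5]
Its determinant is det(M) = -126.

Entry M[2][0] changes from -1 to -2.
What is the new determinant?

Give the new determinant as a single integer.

Answer: -121

Derivation:
det is linear in row 2: changing M[2][0] by delta changes det by delta * cofactor(2,0).
Cofactor C_20 = (-1)^(2+0) * minor(2,0) = -5
Entry delta = -2 - -1 = -1
Det delta = -1 * -5 = 5
New det = -126 + 5 = -121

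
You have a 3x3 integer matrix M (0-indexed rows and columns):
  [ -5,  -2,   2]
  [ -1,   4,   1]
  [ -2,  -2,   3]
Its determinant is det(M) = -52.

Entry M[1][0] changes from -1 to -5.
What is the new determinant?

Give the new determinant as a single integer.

det is linear in row 1: changing M[1][0] by delta changes det by delta * cofactor(1,0).
Cofactor C_10 = (-1)^(1+0) * minor(1,0) = 2
Entry delta = -5 - -1 = -4
Det delta = -4 * 2 = -8
New det = -52 + -8 = -60

Answer: -60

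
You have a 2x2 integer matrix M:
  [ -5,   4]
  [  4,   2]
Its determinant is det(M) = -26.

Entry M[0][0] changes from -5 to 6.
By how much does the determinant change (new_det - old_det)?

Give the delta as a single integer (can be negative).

Cofactor C_00 = 2
Entry delta = 6 - -5 = 11
Det delta = entry_delta * cofactor = 11 * 2 = 22

Answer: 22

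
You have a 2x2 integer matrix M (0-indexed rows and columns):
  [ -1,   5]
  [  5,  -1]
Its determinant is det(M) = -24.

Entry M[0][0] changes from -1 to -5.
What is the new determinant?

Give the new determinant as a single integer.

det is linear in row 0: changing M[0][0] by delta changes det by delta * cofactor(0,0).
Cofactor C_00 = (-1)^(0+0) * minor(0,0) = -1
Entry delta = -5 - -1 = -4
Det delta = -4 * -1 = 4
New det = -24 + 4 = -20

Answer: -20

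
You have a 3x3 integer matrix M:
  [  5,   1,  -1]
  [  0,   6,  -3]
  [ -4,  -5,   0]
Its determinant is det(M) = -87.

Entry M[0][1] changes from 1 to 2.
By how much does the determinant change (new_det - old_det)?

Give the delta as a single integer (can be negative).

Answer: 12

Derivation:
Cofactor C_01 = 12
Entry delta = 2 - 1 = 1
Det delta = entry_delta * cofactor = 1 * 12 = 12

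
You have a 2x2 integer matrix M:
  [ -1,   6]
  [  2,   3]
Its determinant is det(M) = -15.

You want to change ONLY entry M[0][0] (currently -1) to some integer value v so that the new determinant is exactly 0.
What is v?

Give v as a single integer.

Answer: 4

Derivation:
det is linear in entry M[0][0]: det = old_det + (v - -1) * C_00
Cofactor C_00 = 3
Want det = 0: -15 + (v - -1) * 3 = 0
  (v - -1) = 15 / 3 = 5
  v = -1 + (5) = 4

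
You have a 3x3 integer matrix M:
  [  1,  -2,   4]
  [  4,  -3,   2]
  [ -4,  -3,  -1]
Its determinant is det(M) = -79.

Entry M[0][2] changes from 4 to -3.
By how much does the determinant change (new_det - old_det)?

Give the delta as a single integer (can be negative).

Cofactor C_02 = -24
Entry delta = -3 - 4 = -7
Det delta = entry_delta * cofactor = -7 * -24 = 168

Answer: 168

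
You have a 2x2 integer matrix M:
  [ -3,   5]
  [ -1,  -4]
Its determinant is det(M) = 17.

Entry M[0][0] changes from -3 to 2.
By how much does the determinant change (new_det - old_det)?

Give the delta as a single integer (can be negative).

Answer: -20

Derivation:
Cofactor C_00 = -4
Entry delta = 2 - -3 = 5
Det delta = entry_delta * cofactor = 5 * -4 = -20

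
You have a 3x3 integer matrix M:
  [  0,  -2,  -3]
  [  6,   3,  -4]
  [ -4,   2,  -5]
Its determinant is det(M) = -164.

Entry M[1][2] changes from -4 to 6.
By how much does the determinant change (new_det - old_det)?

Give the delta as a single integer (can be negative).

Answer: 80

Derivation:
Cofactor C_12 = 8
Entry delta = 6 - -4 = 10
Det delta = entry_delta * cofactor = 10 * 8 = 80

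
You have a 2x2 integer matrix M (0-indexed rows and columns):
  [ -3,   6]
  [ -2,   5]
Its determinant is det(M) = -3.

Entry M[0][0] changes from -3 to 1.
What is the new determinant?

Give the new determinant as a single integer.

Answer: 17

Derivation:
det is linear in row 0: changing M[0][0] by delta changes det by delta * cofactor(0,0).
Cofactor C_00 = (-1)^(0+0) * minor(0,0) = 5
Entry delta = 1 - -3 = 4
Det delta = 4 * 5 = 20
New det = -3 + 20 = 17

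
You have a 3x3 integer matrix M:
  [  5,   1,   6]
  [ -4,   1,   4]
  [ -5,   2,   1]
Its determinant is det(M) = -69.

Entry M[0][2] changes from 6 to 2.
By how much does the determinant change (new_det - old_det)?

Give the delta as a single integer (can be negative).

Answer: 12

Derivation:
Cofactor C_02 = -3
Entry delta = 2 - 6 = -4
Det delta = entry_delta * cofactor = -4 * -3 = 12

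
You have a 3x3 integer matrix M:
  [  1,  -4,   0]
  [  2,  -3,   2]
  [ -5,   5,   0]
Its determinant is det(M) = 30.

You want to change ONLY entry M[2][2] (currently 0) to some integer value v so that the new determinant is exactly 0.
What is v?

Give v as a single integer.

Answer: -6

Derivation:
det is linear in entry M[2][2]: det = old_det + (v - 0) * C_22
Cofactor C_22 = 5
Want det = 0: 30 + (v - 0) * 5 = 0
  (v - 0) = -30 / 5 = -6
  v = 0 + (-6) = -6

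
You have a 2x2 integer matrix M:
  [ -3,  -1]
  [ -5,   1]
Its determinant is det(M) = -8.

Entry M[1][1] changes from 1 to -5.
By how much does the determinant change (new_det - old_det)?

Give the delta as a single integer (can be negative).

Answer: 18

Derivation:
Cofactor C_11 = -3
Entry delta = -5 - 1 = -6
Det delta = entry_delta * cofactor = -6 * -3 = 18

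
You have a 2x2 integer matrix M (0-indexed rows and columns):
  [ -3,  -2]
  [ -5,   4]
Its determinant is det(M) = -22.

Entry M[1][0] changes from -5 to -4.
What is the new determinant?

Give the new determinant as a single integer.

det is linear in row 1: changing M[1][0] by delta changes det by delta * cofactor(1,0).
Cofactor C_10 = (-1)^(1+0) * minor(1,0) = 2
Entry delta = -4 - -5 = 1
Det delta = 1 * 2 = 2
New det = -22 + 2 = -20

Answer: -20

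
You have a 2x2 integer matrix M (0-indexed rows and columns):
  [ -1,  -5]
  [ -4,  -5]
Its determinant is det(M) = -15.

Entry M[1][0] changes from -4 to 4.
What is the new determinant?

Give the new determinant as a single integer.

det is linear in row 1: changing M[1][0] by delta changes det by delta * cofactor(1,0).
Cofactor C_10 = (-1)^(1+0) * minor(1,0) = 5
Entry delta = 4 - -4 = 8
Det delta = 8 * 5 = 40
New det = -15 + 40 = 25

Answer: 25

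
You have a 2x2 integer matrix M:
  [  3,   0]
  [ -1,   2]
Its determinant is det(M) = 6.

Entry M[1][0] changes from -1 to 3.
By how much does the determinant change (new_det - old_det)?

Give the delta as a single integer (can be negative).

Answer: 0

Derivation:
Cofactor C_10 = 0
Entry delta = 3 - -1 = 4
Det delta = entry_delta * cofactor = 4 * 0 = 0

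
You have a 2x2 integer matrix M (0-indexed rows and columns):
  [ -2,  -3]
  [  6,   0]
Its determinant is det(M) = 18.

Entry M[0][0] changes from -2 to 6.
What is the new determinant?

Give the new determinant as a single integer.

Answer: 18

Derivation:
det is linear in row 0: changing M[0][0] by delta changes det by delta * cofactor(0,0).
Cofactor C_00 = (-1)^(0+0) * minor(0,0) = 0
Entry delta = 6 - -2 = 8
Det delta = 8 * 0 = 0
New det = 18 + 0 = 18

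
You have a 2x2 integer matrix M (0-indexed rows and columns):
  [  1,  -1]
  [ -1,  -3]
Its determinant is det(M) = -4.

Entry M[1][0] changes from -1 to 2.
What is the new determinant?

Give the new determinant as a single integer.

det is linear in row 1: changing M[1][0] by delta changes det by delta * cofactor(1,0).
Cofactor C_10 = (-1)^(1+0) * minor(1,0) = 1
Entry delta = 2 - -1 = 3
Det delta = 3 * 1 = 3
New det = -4 + 3 = -1

Answer: -1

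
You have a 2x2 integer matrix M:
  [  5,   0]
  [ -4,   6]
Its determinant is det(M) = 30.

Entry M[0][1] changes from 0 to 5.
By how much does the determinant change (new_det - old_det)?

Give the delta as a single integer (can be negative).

Answer: 20

Derivation:
Cofactor C_01 = 4
Entry delta = 5 - 0 = 5
Det delta = entry_delta * cofactor = 5 * 4 = 20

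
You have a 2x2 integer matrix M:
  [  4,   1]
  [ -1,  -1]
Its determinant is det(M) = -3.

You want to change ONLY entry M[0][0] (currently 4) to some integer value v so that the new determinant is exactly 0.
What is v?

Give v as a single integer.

det is linear in entry M[0][0]: det = old_det + (v - 4) * C_00
Cofactor C_00 = -1
Want det = 0: -3 + (v - 4) * -1 = 0
  (v - 4) = 3 / -1 = -3
  v = 4 + (-3) = 1

Answer: 1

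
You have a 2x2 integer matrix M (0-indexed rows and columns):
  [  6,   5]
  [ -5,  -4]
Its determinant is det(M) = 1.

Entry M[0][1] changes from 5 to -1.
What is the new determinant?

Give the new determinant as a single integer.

Answer: -29

Derivation:
det is linear in row 0: changing M[0][1] by delta changes det by delta * cofactor(0,1).
Cofactor C_01 = (-1)^(0+1) * minor(0,1) = 5
Entry delta = -1 - 5 = -6
Det delta = -6 * 5 = -30
New det = 1 + -30 = -29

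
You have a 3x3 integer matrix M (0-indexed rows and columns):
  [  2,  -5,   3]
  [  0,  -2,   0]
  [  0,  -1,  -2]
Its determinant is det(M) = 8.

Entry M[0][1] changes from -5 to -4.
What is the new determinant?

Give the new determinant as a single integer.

Answer: 8

Derivation:
det is linear in row 0: changing M[0][1] by delta changes det by delta * cofactor(0,1).
Cofactor C_01 = (-1)^(0+1) * minor(0,1) = 0
Entry delta = -4 - -5 = 1
Det delta = 1 * 0 = 0
New det = 8 + 0 = 8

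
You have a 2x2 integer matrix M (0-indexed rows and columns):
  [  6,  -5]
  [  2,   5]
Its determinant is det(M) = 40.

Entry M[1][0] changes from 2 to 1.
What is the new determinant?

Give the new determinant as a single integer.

det is linear in row 1: changing M[1][0] by delta changes det by delta * cofactor(1,0).
Cofactor C_10 = (-1)^(1+0) * minor(1,0) = 5
Entry delta = 1 - 2 = -1
Det delta = -1 * 5 = -5
New det = 40 + -5 = 35

Answer: 35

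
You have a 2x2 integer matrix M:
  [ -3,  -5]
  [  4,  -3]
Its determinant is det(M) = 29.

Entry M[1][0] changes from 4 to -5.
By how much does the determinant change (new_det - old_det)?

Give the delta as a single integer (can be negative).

Answer: -45

Derivation:
Cofactor C_10 = 5
Entry delta = -5 - 4 = -9
Det delta = entry_delta * cofactor = -9 * 5 = -45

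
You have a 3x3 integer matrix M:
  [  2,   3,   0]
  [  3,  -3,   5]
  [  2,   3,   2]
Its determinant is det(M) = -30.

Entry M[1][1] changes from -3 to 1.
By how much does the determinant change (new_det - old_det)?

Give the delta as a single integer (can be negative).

Cofactor C_11 = 4
Entry delta = 1 - -3 = 4
Det delta = entry_delta * cofactor = 4 * 4 = 16

Answer: 16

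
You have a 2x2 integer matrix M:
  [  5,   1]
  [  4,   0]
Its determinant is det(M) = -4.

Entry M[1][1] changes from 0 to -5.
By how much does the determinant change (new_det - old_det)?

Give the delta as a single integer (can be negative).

Answer: -25

Derivation:
Cofactor C_11 = 5
Entry delta = -5 - 0 = -5
Det delta = entry_delta * cofactor = -5 * 5 = -25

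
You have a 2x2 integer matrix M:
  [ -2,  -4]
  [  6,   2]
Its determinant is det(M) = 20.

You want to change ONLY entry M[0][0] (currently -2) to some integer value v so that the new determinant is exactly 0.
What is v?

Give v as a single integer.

det is linear in entry M[0][0]: det = old_det + (v - -2) * C_00
Cofactor C_00 = 2
Want det = 0: 20 + (v - -2) * 2 = 0
  (v - -2) = -20 / 2 = -10
  v = -2 + (-10) = -12

Answer: -12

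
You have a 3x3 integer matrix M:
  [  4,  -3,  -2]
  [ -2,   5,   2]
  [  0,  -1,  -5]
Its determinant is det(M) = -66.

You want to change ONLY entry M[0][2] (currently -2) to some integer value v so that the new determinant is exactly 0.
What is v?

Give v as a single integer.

det is linear in entry M[0][2]: det = old_det + (v - -2) * C_02
Cofactor C_02 = 2
Want det = 0: -66 + (v - -2) * 2 = 0
  (v - -2) = 66 / 2 = 33
  v = -2 + (33) = 31

Answer: 31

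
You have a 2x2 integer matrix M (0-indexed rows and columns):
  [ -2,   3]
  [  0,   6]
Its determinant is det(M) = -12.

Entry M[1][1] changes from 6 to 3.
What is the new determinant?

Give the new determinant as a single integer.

det is linear in row 1: changing M[1][1] by delta changes det by delta * cofactor(1,1).
Cofactor C_11 = (-1)^(1+1) * minor(1,1) = -2
Entry delta = 3 - 6 = -3
Det delta = -3 * -2 = 6
New det = -12 + 6 = -6

Answer: -6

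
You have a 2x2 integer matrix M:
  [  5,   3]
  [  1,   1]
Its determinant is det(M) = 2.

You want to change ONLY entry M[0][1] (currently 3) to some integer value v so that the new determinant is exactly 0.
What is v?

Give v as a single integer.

Answer: 5

Derivation:
det is linear in entry M[0][1]: det = old_det + (v - 3) * C_01
Cofactor C_01 = -1
Want det = 0: 2 + (v - 3) * -1 = 0
  (v - 3) = -2 / -1 = 2
  v = 3 + (2) = 5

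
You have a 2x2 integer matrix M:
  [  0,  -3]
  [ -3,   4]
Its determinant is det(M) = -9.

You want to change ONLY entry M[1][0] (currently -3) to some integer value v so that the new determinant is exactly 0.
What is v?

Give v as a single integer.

det is linear in entry M[1][0]: det = old_det + (v - -3) * C_10
Cofactor C_10 = 3
Want det = 0: -9 + (v - -3) * 3 = 0
  (v - -3) = 9 / 3 = 3
  v = -3 + (3) = 0

Answer: 0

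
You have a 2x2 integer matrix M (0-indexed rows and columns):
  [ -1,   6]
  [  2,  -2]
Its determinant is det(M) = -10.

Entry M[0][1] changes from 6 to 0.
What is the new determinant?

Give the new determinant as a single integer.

Answer: 2

Derivation:
det is linear in row 0: changing M[0][1] by delta changes det by delta * cofactor(0,1).
Cofactor C_01 = (-1)^(0+1) * minor(0,1) = -2
Entry delta = 0 - 6 = -6
Det delta = -6 * -2 = 12
New det = -10 + 12 = 2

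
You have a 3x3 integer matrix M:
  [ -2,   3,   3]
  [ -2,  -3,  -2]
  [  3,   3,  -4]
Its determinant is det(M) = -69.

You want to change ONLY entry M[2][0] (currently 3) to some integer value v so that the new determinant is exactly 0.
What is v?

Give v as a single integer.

Answer: 26

Derivation:
det is linear in entry M[2][0]: det = old_det + (v - 3) * C_20
Cofactor C_20 = 3
Want det = 0: -69 + (v - 3) * 3 = 0
  (v - 3) = 69 / 3 = 23
  v = 3 + (23) = 26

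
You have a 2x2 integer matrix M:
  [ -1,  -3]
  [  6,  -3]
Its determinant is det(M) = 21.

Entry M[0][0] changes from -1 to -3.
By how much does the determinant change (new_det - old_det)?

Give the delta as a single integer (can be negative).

Answer: 6

Derivation:
Cofactor C_00 = -3
Entry delta = -3 - -1 = -2
Det delta = entry_delta * cofactor = -2 * -3 = 6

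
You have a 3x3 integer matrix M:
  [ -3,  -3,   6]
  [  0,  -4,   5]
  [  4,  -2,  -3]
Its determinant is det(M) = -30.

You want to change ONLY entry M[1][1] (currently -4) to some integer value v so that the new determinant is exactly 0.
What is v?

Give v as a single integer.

Answer: -6

Derivation:
det is linear in entry M[1][1]: det = old_det + (v - -4) * C_11
Cofactor C_11 = -15
Want det = 0: -30 + (v - -4) * -15 = 0
  (v - -4) = 30 / -15 = -2
  v = -4 + (-2) = -6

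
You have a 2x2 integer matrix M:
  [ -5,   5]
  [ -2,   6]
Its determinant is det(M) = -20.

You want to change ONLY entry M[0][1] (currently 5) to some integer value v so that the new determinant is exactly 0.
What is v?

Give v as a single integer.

det is linear in entry M[0][1]: det = old_det + (v - 5) * C_01
Cofactor C_01 = 2
Want det = 0: -20 + (v - 5) * 2 = 0
  (v - 5) = 20 / 2 = 10
  v = 5 + (10) = 15

Answer: 15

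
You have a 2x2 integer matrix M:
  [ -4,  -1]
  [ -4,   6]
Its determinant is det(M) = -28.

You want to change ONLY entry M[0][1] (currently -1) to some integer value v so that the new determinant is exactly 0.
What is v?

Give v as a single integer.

Answer: 6

Derivation:
det is linear in entry M[0][1]: det = old_det + (v - -1) * C_01
Cofactor C_01 = 4
Want det = 0: -28 + (v - -1) * 4 = 0
  (v - -1) = 28 / 4 = 7
  v = -1 + (7) = 6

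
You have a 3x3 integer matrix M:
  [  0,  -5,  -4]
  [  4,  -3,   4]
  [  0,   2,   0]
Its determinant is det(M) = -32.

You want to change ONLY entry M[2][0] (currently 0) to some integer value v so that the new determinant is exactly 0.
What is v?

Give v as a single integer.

Answer: -1

Derivation:
det is linear in entry M[2][0]: det = old_det + (v - 0) * C_20
Cofactor C_20 = -32
Want det = 0: -32 + (v - 0) * -32 = 0
  (v - 0) = 32 / -32 = -1
  v = 0 + (-1) = -1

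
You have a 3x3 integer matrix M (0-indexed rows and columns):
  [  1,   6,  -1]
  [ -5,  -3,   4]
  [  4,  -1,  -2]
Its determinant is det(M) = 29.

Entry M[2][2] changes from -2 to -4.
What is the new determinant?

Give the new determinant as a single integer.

Answer: -25

Derivation:
det is linear in row 2: changing M[2][2] by delta changes det by delta * cofactor(2,2).
Cofactor C_22 = (-1)^(2+2) * minor(2,2) = 27
Entry delta = -4 - -2 = -2
Det delta = -2 * 27 = -54
New det = 29 + -54 = -25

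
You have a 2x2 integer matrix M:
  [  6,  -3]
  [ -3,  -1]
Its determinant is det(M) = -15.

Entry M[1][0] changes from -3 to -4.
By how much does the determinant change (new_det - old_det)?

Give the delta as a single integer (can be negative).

Answer: -3

Derivation:
Cofactor C_10 = 3
Entry delta = -4 - -3 = -1
Det delta = entry_delta * cofactor = -1 * 3 = -3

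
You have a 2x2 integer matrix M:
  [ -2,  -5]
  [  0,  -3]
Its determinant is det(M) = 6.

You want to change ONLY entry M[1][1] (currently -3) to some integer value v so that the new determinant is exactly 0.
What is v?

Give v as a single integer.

Answer: 0

Derivation:
det is linear in entry M[1][1]: det = old_det + (v - -3) * C_11
Cofactor C_11 = -2
Want det = 0: 6 + (v - -3) * -2 = 0
  (v - -3) = -6 / -2 = 3
  v = -3 + (3) = 0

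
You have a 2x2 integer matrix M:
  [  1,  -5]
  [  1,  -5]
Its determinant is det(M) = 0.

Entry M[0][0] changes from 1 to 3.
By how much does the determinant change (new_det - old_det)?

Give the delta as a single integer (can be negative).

Cofactor C_00 = -5
Entry delta = 3 - 1 = 2
Det delta = entry_delta * cofactor = 2 * -5 = -10

Answer: -10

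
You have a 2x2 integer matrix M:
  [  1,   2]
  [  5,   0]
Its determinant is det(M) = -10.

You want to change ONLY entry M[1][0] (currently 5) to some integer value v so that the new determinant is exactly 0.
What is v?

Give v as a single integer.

Answer: 0

Derivation:
det is linear in entry M[1][0]: det = old_det + (v - 5) * C_10
Cofactor C_10 = -2
Want det = 0: -10 + (v - 5) * -2 = 0
  (v - 5) = 10 / -2 = -5
  v = 5 + (-5) = 0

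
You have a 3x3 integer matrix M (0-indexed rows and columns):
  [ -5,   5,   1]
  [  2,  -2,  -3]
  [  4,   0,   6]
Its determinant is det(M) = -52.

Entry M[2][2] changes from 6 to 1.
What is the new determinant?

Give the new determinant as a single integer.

det is linear in row 2: changing M[2][2] by delta changes det by delta * cofactor(2,2).
Cofactor C_22 = (-1)^(2+2) * minor(2,2) = 0
Entry delta = 1 - 6 = -5
Det delta = -5 * 0 = 0
New det = -52 + 0 = -52

Answer: -52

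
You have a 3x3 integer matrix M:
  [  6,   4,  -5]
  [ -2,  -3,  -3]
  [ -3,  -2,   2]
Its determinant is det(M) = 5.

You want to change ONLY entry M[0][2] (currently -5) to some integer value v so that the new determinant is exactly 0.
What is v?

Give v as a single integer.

Answer: -4

Derivation:
det is linear in entry M[0][2]: det = old_det + (v - -5) * C_02
Cofactor C_02 = -5
Want det = 0: 5 + (v - -5) * -5 = 0
  (v - -5) = -5 / -5 = 1
  v = -5 + (1) = -4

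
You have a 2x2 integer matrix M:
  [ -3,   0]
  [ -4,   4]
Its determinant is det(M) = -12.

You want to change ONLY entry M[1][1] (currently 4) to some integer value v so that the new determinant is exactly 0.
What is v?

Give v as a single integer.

det is linear in entry M[1][1]: det = old_det + (v - 4) * C_11
Cofactor C_11 = -3
Want det = 0: -12 + (v - 4) * -3 = 0
  (v - 4) = 12 / -3 = -4
  v = 4 + (-4) = 0

Answer: 0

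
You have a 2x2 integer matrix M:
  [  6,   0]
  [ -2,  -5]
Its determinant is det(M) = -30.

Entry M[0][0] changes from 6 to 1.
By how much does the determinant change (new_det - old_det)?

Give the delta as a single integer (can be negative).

Cofactor C_00 = -5
Entry delta = 1 - 6 = -5
Det delta = entry_delta * cofactor = -5 * -5 = 25

Answer: 25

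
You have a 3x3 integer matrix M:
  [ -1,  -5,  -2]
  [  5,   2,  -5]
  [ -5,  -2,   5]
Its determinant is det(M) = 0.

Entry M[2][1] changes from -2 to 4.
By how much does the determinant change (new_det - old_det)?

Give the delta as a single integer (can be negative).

Cofactor C_21 = -15
Entry delta = 4 - -2 = 6
Det delta = entry_delta * cofactor = 6 * -15 = -90

Answer: -90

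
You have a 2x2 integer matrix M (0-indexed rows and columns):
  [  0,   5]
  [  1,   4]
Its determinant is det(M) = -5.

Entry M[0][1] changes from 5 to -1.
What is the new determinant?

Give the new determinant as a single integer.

Answer: 1

Derivation:
det is linear in row 0: changing M[0][1] by delta changes det by delta * cofactor(0,1).
Cofactor C_01 = (-1)^(0+1) * minor(0,1) = -1
Entry delta = -1 - 5 = -6
Det delta = -6 * -1 = 6
New det = -5 + 6 = 1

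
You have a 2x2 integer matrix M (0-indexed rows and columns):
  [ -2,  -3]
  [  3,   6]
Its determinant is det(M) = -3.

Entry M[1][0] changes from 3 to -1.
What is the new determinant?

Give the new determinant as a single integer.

det is linear in row 1: changing M[1][0] by delta changes det by delta * cofactor(1,0).
Cofactor C_10 = (-1)^(1+0) * minor(1,0) = 3
Entry delta = -1 - 3 = -4
Det delta = -4 * 3 = -12
New det = -3 + -12 = -15

Answer: -15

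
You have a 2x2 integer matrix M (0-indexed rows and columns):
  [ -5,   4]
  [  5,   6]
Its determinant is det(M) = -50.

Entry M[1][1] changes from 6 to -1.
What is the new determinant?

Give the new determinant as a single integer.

Answer: -15

Derivation:
det is linear in row 1: changing M[1][1] by delta changes det by delta * cofactor(1,1).
Cofactor C_11 = (-1)^(1+1) * minor(1,1) = -5
Entry delta = -1 - 6 = -7
Det delta = -7 * -5 = 35
New det = -50 + 35 = -15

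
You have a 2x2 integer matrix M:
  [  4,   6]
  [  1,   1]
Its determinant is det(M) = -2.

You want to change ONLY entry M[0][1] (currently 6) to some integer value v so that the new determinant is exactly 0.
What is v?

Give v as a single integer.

Answer: 4

Derivation:
det is linear in entry M[0][1]: det = old_det + (v - 6) * C_01
Cofactor C_01 = -1
Want det = 0: -2 + (v - 6) * -1 = 0
  (v - 6) = 2 / -1 = -2
  v = 6 + (-2) = 4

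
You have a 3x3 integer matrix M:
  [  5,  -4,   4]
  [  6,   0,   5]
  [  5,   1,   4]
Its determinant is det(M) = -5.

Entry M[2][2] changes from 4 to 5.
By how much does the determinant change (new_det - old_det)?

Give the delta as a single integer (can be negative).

Answer: 24

Derivation:
Cofactor C_22 = 24
Entry delta = 5 - 4 = 1
Det delta = entry_delta * cofactor = 1 * 24 = 24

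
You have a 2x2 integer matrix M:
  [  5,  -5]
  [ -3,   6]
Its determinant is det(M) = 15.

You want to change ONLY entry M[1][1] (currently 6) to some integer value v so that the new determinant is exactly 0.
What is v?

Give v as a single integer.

Answer: 3

Derivation:
det is linear in entry M[1][1]: det = old_det + (v - 6) * C_11
Cofactor C_11 = 5
Want det = 0: 15 + (v - 6) * 5 = 0
  (v - 6) = -15 / 5 = -3
  v = 6 + (-3) = 3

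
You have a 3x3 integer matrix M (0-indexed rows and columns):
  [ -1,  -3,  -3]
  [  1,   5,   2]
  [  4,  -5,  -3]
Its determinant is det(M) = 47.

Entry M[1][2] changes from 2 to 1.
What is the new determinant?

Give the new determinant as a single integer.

det is linear in row 1: changing M[1][2] by delta changes det by delta * cofactor(1,2).
Cofactor C_12 = (-1)^(1+2) * minor(1,2) = -17
Entry delta = 1 - 2 = -1
Det delta = -1 * -17 = 17
New det = 47 + 17 = 64

Answer: 64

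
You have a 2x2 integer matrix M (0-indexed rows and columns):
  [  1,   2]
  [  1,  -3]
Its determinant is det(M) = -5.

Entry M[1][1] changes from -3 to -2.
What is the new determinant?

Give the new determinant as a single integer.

det is linear in row 1: changing M[1][1] by delta changes det by delta * cofactor(1,1).
Cofactor C_11 = (-1)^(1+1) * minor(1,1) = 1
Entry delta = -2 - -3 = 1
Det delta = 1 * 1 = 1
New det = -5 + 1 = -4

Answer: -4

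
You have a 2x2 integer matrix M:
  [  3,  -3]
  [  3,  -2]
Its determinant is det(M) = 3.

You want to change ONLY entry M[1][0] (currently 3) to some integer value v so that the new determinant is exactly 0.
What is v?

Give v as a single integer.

det is linear in entry M[1][0]: det = old_det + (v - 3) * C_10
Cofactor C_10 = 3
Want det = 0: 3 + (v - 3) * 3 = 0
  (v - 3) = -3 / 3 = -1
  v = 3 + (-1) = 2

Answer: 2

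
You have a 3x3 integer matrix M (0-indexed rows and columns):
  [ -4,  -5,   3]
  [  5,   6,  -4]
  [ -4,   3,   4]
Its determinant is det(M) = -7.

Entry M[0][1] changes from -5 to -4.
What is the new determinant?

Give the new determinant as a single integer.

det is linear in row 0: changing M[0][1] by delta changes det by delta * cofactor(0,1).
Cofactor C_01 = (-1)^(0+1) * minor(0,1) = -4
Entry delta = -4 - -5 = 1
Det delta = 1 * -4 = -4
New det = -7 + -4 = -11

Answer: -11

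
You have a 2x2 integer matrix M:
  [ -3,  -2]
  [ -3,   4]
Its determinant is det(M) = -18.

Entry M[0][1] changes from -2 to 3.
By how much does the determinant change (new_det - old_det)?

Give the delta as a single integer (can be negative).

Answer: 15

Derivation:
Cofactor C_01 = 3
Entry delta = 3 - -2 = 5
Det delta = entry_delta * cofactor = 5 * 3 = 15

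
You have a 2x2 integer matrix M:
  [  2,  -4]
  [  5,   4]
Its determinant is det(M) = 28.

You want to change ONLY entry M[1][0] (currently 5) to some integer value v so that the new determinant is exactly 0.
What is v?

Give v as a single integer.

det is linear in entry M[1][0]: det = old_det + (v - 5) * C_10
Cofactor C_10 = 4
Want det = 0: 28 + (v - 5) * 4 = 0
  (v - 5) = -28 / 4 = -7
  v = 5 + (-7) = -2

Answer: -2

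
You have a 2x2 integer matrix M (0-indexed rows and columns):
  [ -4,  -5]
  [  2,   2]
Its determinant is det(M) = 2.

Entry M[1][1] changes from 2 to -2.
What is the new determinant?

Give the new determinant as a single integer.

det is linear in row 1: changing M[1][1] by delta changes det by delta * cofactor(1,1).
Cofactor C_11 = (-1)^(1+1) * minor(1,1) = -4
Entry delta = -2 - 2 = -4
Det delta = -4 * -4 = 16
New det = 2 + 16 = 18

Answer: 18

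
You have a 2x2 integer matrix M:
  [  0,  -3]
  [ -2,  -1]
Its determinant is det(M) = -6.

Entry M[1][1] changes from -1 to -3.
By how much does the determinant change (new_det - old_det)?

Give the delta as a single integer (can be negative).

Answer: 0

Derivation:
Cofactor C_11 = 0
Entry delta = -3 - -1 = -2
Det delta = entry_delta * cofactor = -2 * 0 = 0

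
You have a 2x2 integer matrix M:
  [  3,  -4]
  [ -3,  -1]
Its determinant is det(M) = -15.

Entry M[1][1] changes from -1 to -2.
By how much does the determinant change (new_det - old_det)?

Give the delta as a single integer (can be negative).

Answer: -3

Derivation:
Cofactor C_11 = 3
Entry delta = -2 - -1 = -1
Det delta = entry_delta * cofactor = -1 * 3 = -3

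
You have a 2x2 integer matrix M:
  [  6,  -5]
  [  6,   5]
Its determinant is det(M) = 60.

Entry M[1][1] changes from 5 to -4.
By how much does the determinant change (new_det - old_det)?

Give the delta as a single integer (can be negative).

Answer: -54

Derivation:
Cofactor C_11 = 6
Entry delta = -4 - 5 = -9
Det delta = entry_delta * cofactor = -9 * 6 = -54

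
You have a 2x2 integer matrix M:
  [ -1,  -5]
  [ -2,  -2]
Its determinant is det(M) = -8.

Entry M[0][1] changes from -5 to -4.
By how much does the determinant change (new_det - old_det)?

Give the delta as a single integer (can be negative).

Answer: 2

Derivation:
Cofactor C_01 = 2
Entry delta = -4 - -5 = 1
Det delta = entry_delta * cofactor = 1 * 2 = 2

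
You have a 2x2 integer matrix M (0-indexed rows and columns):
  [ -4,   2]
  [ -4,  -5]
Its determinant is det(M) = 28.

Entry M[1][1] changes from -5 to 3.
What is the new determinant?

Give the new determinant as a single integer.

Answer: -4

Derivation:
det is linear in row 1: changing M[1][1] by delta changes det by delta * cofactor(1,1).
Cofactor C_11 = (-1)^(1+1) * minor(1,1) = -4
Entry delta = 3 - -5 = 8
Det delta = 8 * -4 = -32
New det = 28 + -32 = -4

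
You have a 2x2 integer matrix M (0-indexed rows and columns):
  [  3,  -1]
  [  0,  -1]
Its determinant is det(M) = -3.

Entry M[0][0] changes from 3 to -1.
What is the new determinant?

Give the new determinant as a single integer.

det is linear in row 0: changing M[0][0] by delta changes det by delta * cofactor(0,0).
Cofactor C_00 = (-1)^(0+0) * minor(0,0) = -1
Entry delta = -1 - 3 = -4
Det delta = -4 * -1 = 4
New det = -3 + 4 = 1

Answer: 1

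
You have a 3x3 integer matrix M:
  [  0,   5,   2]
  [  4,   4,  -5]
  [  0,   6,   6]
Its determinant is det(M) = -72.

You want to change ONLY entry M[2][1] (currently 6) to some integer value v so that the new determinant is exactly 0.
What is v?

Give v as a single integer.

Answer: 15

Derivation:
det is linear in entry M[2][1]: det = old_det + (v - 6) * C_21
Cofactor C_21 = 8
Want det = 0: -72 + (v - 6) * 8 = 0
  (v - 6) = 72 / 8 = 9
  v = 6 + (9) = 15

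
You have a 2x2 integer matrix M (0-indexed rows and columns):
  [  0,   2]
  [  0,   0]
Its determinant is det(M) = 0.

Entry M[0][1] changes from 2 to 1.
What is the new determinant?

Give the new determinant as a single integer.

Answer: 0

Derivation:
det is linear in row 0: changing M[0][1] by delta changes det by delta * cofactor(0,1).
Cofactor C_01 = (-1)^(0+1) * minor(0,1) = 0
Entry delta = 1 - 2 = -1
Det delta = -1 * 0 = 0
New det = 0 + 0 = 0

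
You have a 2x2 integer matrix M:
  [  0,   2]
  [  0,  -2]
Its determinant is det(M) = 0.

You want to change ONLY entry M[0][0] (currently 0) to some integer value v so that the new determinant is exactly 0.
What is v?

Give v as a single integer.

det is linear in entry M[0][0]: det = old_det + (v - 0) * C_00
Cofactor C_00 = -2
Want det = 0: 0 + (v - 0) * -2 = 0
  (v - 0) = 0 / -2 = 0
  v = 0 + (0) = 0

Answer: 0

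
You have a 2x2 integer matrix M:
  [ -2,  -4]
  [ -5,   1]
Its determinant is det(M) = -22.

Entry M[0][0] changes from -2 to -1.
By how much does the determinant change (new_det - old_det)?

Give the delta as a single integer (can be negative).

Cofactor C_00 = 1
Entry delta = -1 - -2 = 1
Det delta = entry_delta * cofactor = 1 * 1 = 1

Answer: 1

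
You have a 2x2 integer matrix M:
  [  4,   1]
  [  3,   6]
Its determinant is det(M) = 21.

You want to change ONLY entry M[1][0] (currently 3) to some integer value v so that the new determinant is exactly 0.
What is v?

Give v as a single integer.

Answer: 24

Derivation:
det is linear in entry M[1][0]: det = old_det + (v - 3) * C_10
Cofactor C_10 = -1
Want det = 0: 21 + (v - 3) * -1 = 0
  (v - 3) = -21 / -1 = 21
  v = 3 + (21) = 24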